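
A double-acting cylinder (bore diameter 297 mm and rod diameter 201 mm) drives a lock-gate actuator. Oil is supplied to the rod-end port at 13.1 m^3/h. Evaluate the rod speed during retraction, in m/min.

v ≈ 5.81 m/min

Rod-side annular area A_ann = π/4 × (297² − 201²) = 37550 mm^2
Flow into the rod-end port fills the annular volume.
v = Q / A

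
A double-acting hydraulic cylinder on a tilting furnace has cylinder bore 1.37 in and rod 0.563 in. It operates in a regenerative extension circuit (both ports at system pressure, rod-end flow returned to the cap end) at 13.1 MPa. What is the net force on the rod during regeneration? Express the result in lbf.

With equal pressure on both faces, forces on the annular region cancel; the net push is pressure × rod cross-section.
Rod cross-section A_rod = π/4 × (0.563 in)² = 0.2489 in^2
F = P × A_rod

F ≈ 473 lbf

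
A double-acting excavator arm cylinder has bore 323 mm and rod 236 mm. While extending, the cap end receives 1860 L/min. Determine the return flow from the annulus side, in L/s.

Cap-side area A_cap = π/4 × (323 mm)² = 81940 mm^2
Rod-side annular area A_ann = π/4 × (323² − 236²) = 38200 mm^2
Piston speed v = Q_in/A_cap; rod-end outflow Q_out = v × A_ann = Q_in × A_ann/A_cap.

Q_out ≈ 14.5 L/s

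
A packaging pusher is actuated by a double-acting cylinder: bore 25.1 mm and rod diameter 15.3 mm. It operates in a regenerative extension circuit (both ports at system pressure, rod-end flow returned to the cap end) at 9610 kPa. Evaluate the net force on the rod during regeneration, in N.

With equal pressure on both faces, forces on the annular region cancel; the net push is pressure × rod cross-section.
Rod cross-section A_rod = π/4 × (15.3 mm)² = 183.9 mm^2
F = P × A_rod

F ≈ 1770 N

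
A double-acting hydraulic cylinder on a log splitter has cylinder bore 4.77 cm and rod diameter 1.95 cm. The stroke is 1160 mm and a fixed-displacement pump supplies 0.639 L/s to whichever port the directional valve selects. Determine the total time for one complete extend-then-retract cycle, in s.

t ≈ 5.95 s

Cap-side area A_cap = π/4 × (4.77 cm)² = 17.87 cm^2
Rod-side annular area A_ann = π/4 × (4.77² − 1.95²) = 14.88 cm^2
t_ext = A_cap·L/Q = 3.244 s
t_ret = A_ann·L/Q = 2.702 s
t_cycle = t_ext + t_ret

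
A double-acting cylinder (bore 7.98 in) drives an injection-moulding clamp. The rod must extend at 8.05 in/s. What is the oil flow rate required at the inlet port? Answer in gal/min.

Cap-side area A_cap = π/4 × (7.98 in)² = 50.01 in^2
Q = A × v

Q ≈ 105 gal/min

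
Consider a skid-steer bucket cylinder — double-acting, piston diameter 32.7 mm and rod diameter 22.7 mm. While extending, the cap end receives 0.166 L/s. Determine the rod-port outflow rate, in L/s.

Cap-side area A_cap = π/4 × (32.7 mm)² = 839.8 mm^2
Rod-side annular area A_ann = π/4 × (32.7² − 22.7²) = 435.1 mm^2
Piston speed v = Q_in/A_cap; rod-end outflow Q_out = v × A_ann = Q_in × A_ann/A_cap.

Q_out ≈ 0.0860 L/s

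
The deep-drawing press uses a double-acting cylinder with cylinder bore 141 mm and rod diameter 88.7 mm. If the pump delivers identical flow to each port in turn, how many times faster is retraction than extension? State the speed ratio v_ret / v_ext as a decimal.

Cap-side area A_cap = π/4 × (141 mm)² = 15610 mm^2
Rod-side annular area A_ann = π/4 × (141² − 88.7²) = 9435 mm^2
For equal Q, v ∝ 1/A, so v_ret/v_ext = A_cap/A_ann.

v_ret/v_ext ≈ 1.65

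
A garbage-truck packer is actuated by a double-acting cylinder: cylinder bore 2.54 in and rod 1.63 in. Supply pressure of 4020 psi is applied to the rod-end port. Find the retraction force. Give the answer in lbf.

Rod-side annular area A_ann = π/4 × (2.54² − 1.63²) = 2.980 in^2
On retraction the pressure acts on the annular area (bore minus rod).
F = P × A_ann

F ≈ 12000 lbf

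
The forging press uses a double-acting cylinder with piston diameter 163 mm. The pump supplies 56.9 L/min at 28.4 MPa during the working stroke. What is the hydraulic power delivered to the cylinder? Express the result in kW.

Hydraulic power = P × Q

W ≈ 26.9 kW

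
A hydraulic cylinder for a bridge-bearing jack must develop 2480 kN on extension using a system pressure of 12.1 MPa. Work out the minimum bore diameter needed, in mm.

Extension force acts on the full piston face: F = P × (π/4)D².
D = √(4F / (πP)) = √(4 × 2480 kN / (π × 12.1 MPa))

D ≈ 511 mm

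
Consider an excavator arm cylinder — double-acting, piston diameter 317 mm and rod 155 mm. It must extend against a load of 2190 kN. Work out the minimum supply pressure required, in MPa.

Cap-side area A_cap = π/4 × (317 mm)² = 78920 mm^2
P = F / A = 2190 kN / A

P ≈ 27.7 MPa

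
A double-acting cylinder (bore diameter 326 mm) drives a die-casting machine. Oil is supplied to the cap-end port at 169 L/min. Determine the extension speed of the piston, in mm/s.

v ≈ 33.7 mm/s

Cap-side area A_cap = π/4 × (326 mm)² = 83470 mm^2
v = Q / A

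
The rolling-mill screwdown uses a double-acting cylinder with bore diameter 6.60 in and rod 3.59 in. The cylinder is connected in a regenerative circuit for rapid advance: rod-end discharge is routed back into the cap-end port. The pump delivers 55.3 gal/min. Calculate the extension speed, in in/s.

v ≈ 21.0 in/s

In regeneration the rod-end outflow joins the pump flow into the cap end, so the net volume the pump must supply per unit advance equals the rod cross-section area.
Rod cross-section A_rod = π/4 × (3.59 in)² = 10.12 in^2
v = Q_pump / A_rod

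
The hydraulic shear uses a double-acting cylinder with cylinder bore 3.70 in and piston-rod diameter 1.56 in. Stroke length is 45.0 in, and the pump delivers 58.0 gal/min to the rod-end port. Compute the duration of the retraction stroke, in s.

Rod-side annular area A_ann = π/4 × (3.70² − 1.56²) = 8.841 in^2
Swept volume V = A × L; t = V / Q = A·L / Q

t ≈ 1.78 s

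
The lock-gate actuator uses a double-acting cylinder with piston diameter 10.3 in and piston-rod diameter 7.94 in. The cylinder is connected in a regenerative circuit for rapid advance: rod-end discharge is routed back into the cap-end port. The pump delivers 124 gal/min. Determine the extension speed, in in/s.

v ≈ 9.64 in/s

In regeneration the rod-end outflow joins the pump flow into the cap end, so the net volume the pump must supply per unit advance equals the rod cross-section area.
Rod cross-section A_rod = π/4 × (7.94 in)² = 49.51 in^2
v = Q_pump / A_rod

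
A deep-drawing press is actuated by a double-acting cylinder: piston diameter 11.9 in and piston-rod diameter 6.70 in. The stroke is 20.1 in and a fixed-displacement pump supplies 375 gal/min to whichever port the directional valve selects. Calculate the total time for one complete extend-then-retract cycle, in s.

Cap-side area A_cap = π/4 × (11.9 in)² = 111.2 in^2
Rod-side annular area A_ann = π/4 × (11.9² − 6.70²) = 75.96 in^2
t_ext = A_cap·L/Q = 1.548 s
t_ret = A_ann·L/Q = 1.058 s
t_cycle = t_ext + t_ret

t ≈ 2.61 s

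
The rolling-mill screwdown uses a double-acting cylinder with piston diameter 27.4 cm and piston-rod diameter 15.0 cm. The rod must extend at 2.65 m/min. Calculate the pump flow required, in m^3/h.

Cap-side area A_cap = π/4 × (27.4 cm)² = 589.6 cm^2
Q = A × v

Q ≈ 9.38 m^3/h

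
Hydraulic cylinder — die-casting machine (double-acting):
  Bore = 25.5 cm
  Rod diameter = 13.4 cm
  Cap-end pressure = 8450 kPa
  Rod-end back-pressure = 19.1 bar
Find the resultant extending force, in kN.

F ≈ 361 kN

Cap-side area A_cap = π/4 × (25.5 cm)² = 510.7 cm^2
Rod-side annular area A_ann = π/4 × (25.5² − 13.4²) = 369.7 cm^2
Net thrust = P_cap·A_cap − P_rod·A_ann = 431.5 kN − 70.61 kN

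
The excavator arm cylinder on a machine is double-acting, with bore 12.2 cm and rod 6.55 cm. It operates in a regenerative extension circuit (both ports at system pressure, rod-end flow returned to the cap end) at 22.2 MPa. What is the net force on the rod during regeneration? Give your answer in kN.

F ≈ 74.8 kN

With equal pressure on both faces, forces on the annular region cancel; the net push is pressure × rod cross-section.
Rod cross-section A_rod = π/4 × (6.55 cm)² = 33.70 cm^2
F = P × A_rod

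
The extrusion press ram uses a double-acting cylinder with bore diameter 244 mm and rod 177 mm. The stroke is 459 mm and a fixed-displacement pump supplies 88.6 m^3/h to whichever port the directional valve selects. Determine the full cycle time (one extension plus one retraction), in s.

Cap-side area A_cap = π/4 × (244 mm)² = 46760 mm^2
Rod-side annular area A_ann = π/4 × (244² − 177²) = 22150 mm^2
t_ext = A_cap·L/Q = 0.8721 s
t_ret = A_ann·L/Q = 0.4132 s
t_cycle = t_ext + t_ret

t ≈ 1.29 s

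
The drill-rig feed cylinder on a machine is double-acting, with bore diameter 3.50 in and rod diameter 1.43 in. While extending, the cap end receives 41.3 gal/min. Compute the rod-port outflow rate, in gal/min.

Q_out ≈ 34.4 gal/min

Cap-side area A_cap = π/4 × (3.50 in)² = 9.621 in^2
Rod-side annular area A_ann = π/4 × (3.50² − 1.43²) = 8.015 in^2
Piston speed v = Q_in/A_cap; rod-end outflow Q_out = v × A_ann = Q_in × A_ann/A_cap.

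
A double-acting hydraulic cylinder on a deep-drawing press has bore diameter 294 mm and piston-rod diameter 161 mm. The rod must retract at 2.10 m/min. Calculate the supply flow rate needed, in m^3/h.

Rod-side annular area A_ann = π/4 × (294² − 161²) = 47530 mm^2
Q = A × v

Q ≈ 5.99 m^3/h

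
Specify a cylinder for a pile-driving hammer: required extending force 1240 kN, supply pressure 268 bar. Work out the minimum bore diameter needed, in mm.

Extension force acts on the full piston face: F = P × (π/4)D².
D = √(4F / (πP)) = √(4 × 1240 kN / (π × 268 bar))

D ≈ 243 mm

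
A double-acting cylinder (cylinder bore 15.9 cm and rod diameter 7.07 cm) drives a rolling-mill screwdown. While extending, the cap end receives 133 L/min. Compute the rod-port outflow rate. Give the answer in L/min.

Q_out ≈ 107 L/min

Cap-side area A_cap = π/4 × (15.9 cm)² = 198.6 cm^2
Rod-side annular area A_ann = π/4 × (15.9² − 7.07²) = 159.3 cm^2
Piston speed v = Q_in/A_cap; rod-end outflow Q_out = v × A_ann = Q_in × A_ann/A_cap.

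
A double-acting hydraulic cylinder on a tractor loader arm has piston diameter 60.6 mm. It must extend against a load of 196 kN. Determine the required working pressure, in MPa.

P ≈ 68.0 MPa

Cap-side area A_cap = π/4 × (60.6 mm)² = 2884 mm^2
P = F / A = 196 kN / A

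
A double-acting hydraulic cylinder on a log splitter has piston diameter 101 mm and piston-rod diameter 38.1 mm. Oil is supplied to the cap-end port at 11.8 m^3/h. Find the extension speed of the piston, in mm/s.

Cap-side area A_cap = π/4 × (101 mm)² = 8012 mm^2
v = Q / A

v ≈ 409 mm/s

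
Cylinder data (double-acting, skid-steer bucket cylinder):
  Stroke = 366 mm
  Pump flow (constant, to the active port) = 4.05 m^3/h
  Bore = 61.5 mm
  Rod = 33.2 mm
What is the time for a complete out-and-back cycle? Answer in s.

Cap-side area A_cap = π/4 × (61.5 mm)² = 2971 mm^2
Rod-side annular area A_ann = π/4 × (61.5² − 33.2²) = 2105 mm^2
t_ext = A_cap·L/Q = 0.9664 s
t_ret = A_ann·L/Q = 0.6848 s
t_cycle = t_ext + t_ret

t ≈ 1.65 s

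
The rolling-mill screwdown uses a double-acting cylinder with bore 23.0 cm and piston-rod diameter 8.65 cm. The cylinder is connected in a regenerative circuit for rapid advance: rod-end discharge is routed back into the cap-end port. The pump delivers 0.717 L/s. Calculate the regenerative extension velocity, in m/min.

v ≈ 7.32 m/min

In regeneration the rod-end outflow joins the pump flow into the cap end, so the net volume the pump must supply per unit advance equals the rod cross-section area.
Rod cross-section A_rod = π/4 × (8.65 cm)² = 58.77 cm^2
v = Q_pump / A_rod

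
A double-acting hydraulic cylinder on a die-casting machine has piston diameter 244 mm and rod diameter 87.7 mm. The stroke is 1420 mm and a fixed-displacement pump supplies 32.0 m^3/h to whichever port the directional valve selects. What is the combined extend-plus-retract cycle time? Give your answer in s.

Cap-side area A_cap = π/4 × (244 mm)² = 46760 mm^2
Rod-side annular area A_ann = π/4 × (244² − 87.7²) = 40720 mm^2
t_ext = A_cap·L/Q = 7.470 s
t_ret = A_ann·L/Q = 6.505 s
t_cycle = t_ext + t_ret

t ≈ 14.0 s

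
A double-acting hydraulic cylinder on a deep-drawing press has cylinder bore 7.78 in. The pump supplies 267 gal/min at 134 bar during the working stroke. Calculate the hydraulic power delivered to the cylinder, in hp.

W ≈ 303 hp

Hydraulic power = P × Q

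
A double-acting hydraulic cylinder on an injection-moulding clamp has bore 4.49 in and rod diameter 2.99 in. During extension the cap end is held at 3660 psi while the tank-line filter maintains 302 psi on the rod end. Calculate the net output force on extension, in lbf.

Cap-side area A_cap = π/4 × (4.49 in)² = 15.83 in^2
Rod-side annular area A_ann = π/4 × (4.49² − 2.99²) = 8.812 in^2
Net thrust = P_cap·A_cap − P_rod·A_ann = 57950 lbf − 2661 lbf

F ≈ 55300 lbf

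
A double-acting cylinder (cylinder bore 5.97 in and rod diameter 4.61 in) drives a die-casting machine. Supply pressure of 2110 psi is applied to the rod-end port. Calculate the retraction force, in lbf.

Rod-side annular area A_ann = π/4 × (5.97² − 4.61²) = 11.30 in^2
On retraction the pressure acts on the annular area (bore minus rod).
F = P × A_ann

F ≈ 23800 lbf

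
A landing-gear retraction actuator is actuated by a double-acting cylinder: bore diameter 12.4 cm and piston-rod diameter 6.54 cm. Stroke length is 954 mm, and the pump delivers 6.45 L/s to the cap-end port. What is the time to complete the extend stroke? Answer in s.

t ≈ 1.79 s

Cap-side area A_cap = π/4 × (12.4 cm)² = 120.8 cm^2
Swept volume V = A × L; t = V / Q = A·L / Q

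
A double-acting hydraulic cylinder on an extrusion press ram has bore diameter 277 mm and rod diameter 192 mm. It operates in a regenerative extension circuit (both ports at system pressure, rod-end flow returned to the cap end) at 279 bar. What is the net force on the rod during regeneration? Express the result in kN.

With equal pressure on both faces, forces on the annular region cancel; the net push is pressure × rod cross-section.
Rod cross-section A_rod = π/4 × (192 mm)² = 28950 mm^2
F = P × A_rod

F ≈ 808 kN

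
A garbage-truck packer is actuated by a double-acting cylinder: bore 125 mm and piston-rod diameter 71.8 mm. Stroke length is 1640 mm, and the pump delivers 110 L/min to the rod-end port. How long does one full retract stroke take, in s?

Rod-side annular area A_ann = π/4 × (125² − 71.8²) = 8223 mm^2
Swept volume V = A × L; t = V / Q = A·L / Q

t ≈ 7.36 s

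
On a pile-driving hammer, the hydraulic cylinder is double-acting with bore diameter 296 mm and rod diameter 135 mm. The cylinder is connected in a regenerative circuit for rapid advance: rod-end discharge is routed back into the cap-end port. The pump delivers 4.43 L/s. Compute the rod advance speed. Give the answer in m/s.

v ≈ 0.309 m/s

In regeneration the rod-end outflow joins the pump flow into the cap end, so the net volume the pump must supply per unit advance equals the rod cross-section area.
Rod cross-section A_rod = π/4 × (135 mm)² = 14310 mm^2
v = Q_pump / A_rod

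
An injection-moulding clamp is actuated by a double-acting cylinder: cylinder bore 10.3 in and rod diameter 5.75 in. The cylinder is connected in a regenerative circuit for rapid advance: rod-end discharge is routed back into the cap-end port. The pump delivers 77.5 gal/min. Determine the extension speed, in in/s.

In regeneration the rod-end outflow joins the pump flow into the cap end, so the net volume the pump must supply per unit advance equals the rod cross-section area.
Rod cross-section A_rod = π/4 × (5.75 in)² = 25.97 in^2
v = Q_pump / A_rod

v ≈ 11.5 in/s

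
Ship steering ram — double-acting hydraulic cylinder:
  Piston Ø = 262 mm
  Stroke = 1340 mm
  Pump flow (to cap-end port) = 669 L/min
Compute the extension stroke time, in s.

Cap-side area A_cap = π/4 × (262 mm)² = 53910 mm^2
Swept volume V = A × L; t = V / Q = A·L / Q

t ≈ 6.48 s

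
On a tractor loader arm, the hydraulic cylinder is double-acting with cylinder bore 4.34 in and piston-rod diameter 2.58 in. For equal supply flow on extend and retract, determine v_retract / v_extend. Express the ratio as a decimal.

v_ret/v_ext ≈ 1.55

Cap-side area A_cap = π/4 × (4.34 in)² = 14.79 in^2
Rod-side annular area A_ann = π/4 × (4.34² − 2.58²) = 9.566 in^2
For equal Q, v ∝ 1/A, so v_ret/v_ext = A_cap/A_ann.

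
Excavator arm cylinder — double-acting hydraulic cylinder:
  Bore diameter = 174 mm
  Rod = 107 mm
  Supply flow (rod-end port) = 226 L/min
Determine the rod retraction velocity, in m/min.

v ≈ 15.3 m/min

Rod-side annular area A_ann = π/4 × (174² − 107²) = 14790 mm^2
Flow into the rod-end port fills the annular volume.
v = Q / A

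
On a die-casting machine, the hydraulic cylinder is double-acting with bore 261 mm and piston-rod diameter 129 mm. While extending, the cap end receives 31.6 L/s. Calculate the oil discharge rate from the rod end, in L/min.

Cap-side area A_cap = π/4 × (261 mm)² = 53500 mm^2
Rod-side annular area A_ann = π/4 × (261² − 129²) = 40430 mm^2
Piston speed v = Q_in/A_cap; rod-end outflow Q_out = v × A_ann = Q_in × A_ann/A_cap.

Q_out ≈ 1430 L/min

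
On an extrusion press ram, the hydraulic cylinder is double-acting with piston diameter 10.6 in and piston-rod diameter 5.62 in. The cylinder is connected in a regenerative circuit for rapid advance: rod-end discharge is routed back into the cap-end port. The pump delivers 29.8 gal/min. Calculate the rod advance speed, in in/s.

In regeneration the rod-end outflow joins the pump flow into the cap end, so the net volume the pump must supply per unit advance equals the rod cross-section area.
Rod cross-section A_rod = π/4 × (5.62 in)² = 24.81 in^2
v = Q_pump / A_rod

v ≈ 4.63 in/s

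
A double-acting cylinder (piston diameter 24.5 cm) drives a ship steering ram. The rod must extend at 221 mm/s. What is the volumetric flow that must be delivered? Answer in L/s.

Cap-side area A_cap = π/4 × (24.5 cm)² = 471.4 cm^2
Q = A × v

Q ≈ 10.4 L/s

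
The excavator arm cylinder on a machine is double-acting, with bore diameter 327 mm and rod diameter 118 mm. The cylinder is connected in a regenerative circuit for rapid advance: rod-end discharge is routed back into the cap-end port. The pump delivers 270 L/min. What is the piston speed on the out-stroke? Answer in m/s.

v ≈ 0.411 m/s

In regeneration the rod-end outflow joins the pump flow into the cap end, so the net volume the pump must supply per unit advance equals the rod cross-section area.
Rod cross-section A_rod = π/4 × (118 mm)² = 10940 mm^2
v = Q_pump / A_rod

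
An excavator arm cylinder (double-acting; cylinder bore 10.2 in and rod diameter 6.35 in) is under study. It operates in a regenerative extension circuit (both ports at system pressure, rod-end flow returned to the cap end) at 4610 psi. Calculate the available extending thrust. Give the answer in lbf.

F ≈ 1.46e5 lbf

With equal pressure on both faces, forces on the annular region cancel; the net push is pressure × rod cross-section.
Rod cross-section A_rod = π/4 × (6.35 in)² = 31.67 in^2
F = P × A_rod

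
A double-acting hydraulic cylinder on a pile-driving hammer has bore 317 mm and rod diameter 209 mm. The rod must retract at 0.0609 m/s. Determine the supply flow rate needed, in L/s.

Q ≈ 2.72 L/s

Rod-side annular area A_ann = π/4 × (317² − 209²) = 44620 mm^2
Q = A × v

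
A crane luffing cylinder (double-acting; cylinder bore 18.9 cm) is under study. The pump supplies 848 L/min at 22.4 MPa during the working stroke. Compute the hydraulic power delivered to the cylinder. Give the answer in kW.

Hydraulic power = P × Q

W ≈ 317 kW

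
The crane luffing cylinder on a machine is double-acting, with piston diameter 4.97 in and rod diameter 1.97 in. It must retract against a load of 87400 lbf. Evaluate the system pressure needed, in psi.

Rod-side annular area A_ann = π/4 × (4.97² − 1.97²) = 16.35 in^2
Retraction: pressure acts on the annular area.
P = F / A = 87400 lbf / A

P ≈ 5340 psi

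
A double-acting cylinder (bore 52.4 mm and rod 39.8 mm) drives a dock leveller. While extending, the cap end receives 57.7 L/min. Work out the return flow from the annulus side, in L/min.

Cap-side area A_cap = π/4 × (52.4 mm)² = 2157 mm^2
Rod-side annular area A_ann = π/4 × (52.4² − 39.8²) = 912.4 mm^2
Piston speed v = Q_in/A_cap; rod-end outflow Q_out = v × A_ann = Q_in × A_ann/A_cap.

Q_out ≈ 24.4 L/min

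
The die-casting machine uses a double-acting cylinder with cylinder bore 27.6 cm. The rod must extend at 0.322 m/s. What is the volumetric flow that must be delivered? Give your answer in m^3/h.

Q ≈ 69.4 m^3/h

Cap-side area A_cap = π/4 × (27.6 cm)² = 598.3 cm^2
Q = A × v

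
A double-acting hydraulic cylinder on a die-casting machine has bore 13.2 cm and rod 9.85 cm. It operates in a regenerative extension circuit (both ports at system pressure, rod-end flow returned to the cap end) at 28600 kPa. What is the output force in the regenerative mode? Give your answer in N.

F ≈ 2.18e5 N

With equal pressure on both faces, forces on the annular region cancel; the net push is pressure × rod cross-section.
Rod cross-section A_rod = π/4 × (9.85 cm)² = 76.20 cm^2
F = P × A_rod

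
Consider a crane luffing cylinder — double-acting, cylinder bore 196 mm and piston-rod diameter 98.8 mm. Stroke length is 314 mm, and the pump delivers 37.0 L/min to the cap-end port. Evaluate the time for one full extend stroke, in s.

t ≈ 15.4 s

Cap-side area A_cap = π/4 × (196 mm)² = 30170 mm^2
Swept volume V = A × L; t = V / Q = A·L / Q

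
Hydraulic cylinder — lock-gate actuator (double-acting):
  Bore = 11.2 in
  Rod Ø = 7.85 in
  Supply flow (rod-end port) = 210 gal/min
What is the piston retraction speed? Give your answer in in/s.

Rod-side annular area A_ann = π/4 × (11.2² − 7.85²) = 50.12 in^2
Flow into the rod-end port fills the annular volume.
v = Q / A

v ≈ 16.1 in/s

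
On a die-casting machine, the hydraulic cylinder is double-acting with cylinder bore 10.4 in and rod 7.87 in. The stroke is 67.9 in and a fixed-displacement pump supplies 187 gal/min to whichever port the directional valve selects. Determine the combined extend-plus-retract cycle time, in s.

t ≈ 11.4 s

Cap-side area A_cap = π/4 × (10.4 in)² = 84.95 in^2
Rod-side annular area A_ann = π/4 × (10.4² − 7.87²) = 36.30 in^2
t_ext = A_cap·L/Q = 8.012 s
t_ret = A_ann·L/Q = 3.424 s
t_cycle = t_ext + t_ret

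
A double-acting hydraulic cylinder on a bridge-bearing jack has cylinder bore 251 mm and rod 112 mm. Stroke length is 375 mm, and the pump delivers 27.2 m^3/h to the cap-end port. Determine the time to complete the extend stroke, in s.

t ≈ 2.46 s

Cap-side area A_cap = π/4 × (251 mm)² = 49480 mm^2
Swept volume V = A × L; t = V / Q = A·L / Q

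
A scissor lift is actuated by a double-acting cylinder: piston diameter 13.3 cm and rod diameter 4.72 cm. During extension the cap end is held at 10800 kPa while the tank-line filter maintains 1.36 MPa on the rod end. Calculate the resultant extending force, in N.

F ≈ 1.34e5 N

Cap-side area A_cap = π/4 × (13.3 cm)² = 138.9 cm^2
Rod-side annular area A_ann = π/4 × (13.3² − 4.72²) = 121.4 cm^2
Net thrust = P_cap·A_cap − P_rod·A_ann = 1.500e5 N − 16510 N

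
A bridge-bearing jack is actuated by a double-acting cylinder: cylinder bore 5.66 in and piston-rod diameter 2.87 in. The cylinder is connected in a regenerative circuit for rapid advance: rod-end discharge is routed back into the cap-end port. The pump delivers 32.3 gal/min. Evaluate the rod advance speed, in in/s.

In regeneration the rod-end outflow joins the pump flow into the cap end, so the net volume the pump must supply per unit advance equals the rod cross-section area.
Rod cross-section A_rod = π/4 × (2.87 in)² = 6.469 in^2
v = Q_pump / A_rod

v ≈ 19.2 in/s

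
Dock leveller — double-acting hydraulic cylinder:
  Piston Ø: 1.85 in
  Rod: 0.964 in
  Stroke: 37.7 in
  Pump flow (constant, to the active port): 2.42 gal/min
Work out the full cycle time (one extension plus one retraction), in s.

Cap-side area A_cap = π/4 × (1.85 in)² = 2.688 in^2
Rod-side annular area A_ann = π/4 × (1.85² − 0.964²) = 1.958 in^2
t_ext = A_cap·L/Q = 10.88 s
t_ret = A_ann·L/Q = 7.923 s
t_cycle = t_ext + t_ret

t ≈ 18.8 s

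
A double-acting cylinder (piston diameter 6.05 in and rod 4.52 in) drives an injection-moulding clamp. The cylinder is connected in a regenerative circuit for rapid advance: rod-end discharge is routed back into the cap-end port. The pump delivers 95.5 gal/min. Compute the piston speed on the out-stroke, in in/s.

In regeneration the rod-end outflow joins the pump flow into the cap end, so the net volume the pump must supply per unit advance equals the rod cross-section area.
Rod cross-section A_rod = π/4 × (4.52 in)² = 16.05 in^2
v = Q_pump / A_rod

v ≈ 22.9 in/s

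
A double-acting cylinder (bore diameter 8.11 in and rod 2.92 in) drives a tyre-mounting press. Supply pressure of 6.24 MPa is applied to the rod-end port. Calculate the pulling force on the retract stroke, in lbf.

Rod-side annular area A_ann = π/4 × (8.11² − 2.92²) = 44.96 in^2
On retraction the pressure acts on the annular area (bore minus rod).
F = P × A_ann

F ≈ 40700 lbf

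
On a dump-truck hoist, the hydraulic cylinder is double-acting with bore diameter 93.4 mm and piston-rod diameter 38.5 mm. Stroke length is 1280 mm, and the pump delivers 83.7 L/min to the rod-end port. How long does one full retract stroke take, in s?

t ≈ 5.22 s

Rod-side annular area A_ann = π/4 × (93.4² − 38.5²) = 5687 mm^2
Swept volume V = A × L; t = V / Q = A·L / Q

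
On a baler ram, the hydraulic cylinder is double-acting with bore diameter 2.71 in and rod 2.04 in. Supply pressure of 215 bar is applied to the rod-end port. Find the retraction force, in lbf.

F ≈ 7790 lbf

Rod-side annular area A_ann = π/4 × (2.71² − 2.04²) = 2.500 in^2
On retraction the pressure acts on the annular area (bore minus rod).
F = P × A_ann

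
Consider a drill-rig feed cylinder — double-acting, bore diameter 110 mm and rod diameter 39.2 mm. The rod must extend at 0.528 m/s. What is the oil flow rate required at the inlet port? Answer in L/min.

Cap-side area A_cap = π/4 × (110 mm)² = 9503 mm^2
Q = A × v

Q ≈ 301 L/min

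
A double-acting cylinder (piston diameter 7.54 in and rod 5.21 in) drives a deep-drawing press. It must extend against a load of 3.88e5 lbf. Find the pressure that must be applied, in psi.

P ≈ 8690 psi

Cap-side area A_cap = π/4 × (7.54 in)² = 44.65 in^2
P = F / A = 3.88e5 lbf / A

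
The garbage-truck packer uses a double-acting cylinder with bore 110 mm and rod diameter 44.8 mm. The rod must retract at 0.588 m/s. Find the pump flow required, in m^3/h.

Q ≈ 16.8 m^3/h

Rod-side annular area A_ann = π/4 × (110² − 44.8²) = 7927 mm^2
Q = A × v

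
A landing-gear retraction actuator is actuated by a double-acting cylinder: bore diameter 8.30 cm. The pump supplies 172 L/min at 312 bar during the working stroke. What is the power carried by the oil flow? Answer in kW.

Hydraulic power = P × Q

W ≈ 89.4 kW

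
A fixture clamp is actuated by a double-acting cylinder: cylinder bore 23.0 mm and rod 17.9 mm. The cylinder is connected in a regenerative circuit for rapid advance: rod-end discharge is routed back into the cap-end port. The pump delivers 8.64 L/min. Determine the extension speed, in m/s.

v ≈ 0.572 m/s

In regeneration the rod-end outflow joins the pump flow into the cap end, so the net volume the pump must supply per unit advance equals the rod cross-section area.
Rod cross-section A_rod = π/4 × (17.9 mm)² = 251.6 mm^2
v = Q_pump / A_rod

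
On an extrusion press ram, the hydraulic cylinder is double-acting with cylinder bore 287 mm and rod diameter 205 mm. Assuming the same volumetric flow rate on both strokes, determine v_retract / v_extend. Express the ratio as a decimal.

Cap-side area A_cap = π/4 × (287 mm)² = 64690 mm^2
Rod-side annular area A_ann = π/4 × (287² − 205²) = 31690 mm^2
For equal Q, v ∝ 1/A, so v_ret/v_ext = A_cap/A_ann.

v_ret/v_ext ≈ 2.04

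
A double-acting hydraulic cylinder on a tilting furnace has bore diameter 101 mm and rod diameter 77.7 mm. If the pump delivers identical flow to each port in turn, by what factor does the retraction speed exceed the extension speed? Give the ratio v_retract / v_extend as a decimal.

v_ret/v_ext ≈ 2.45

Cap-side area A_cap = π/4 × (101 mm)² = 8012 mm^2
Rod-side annular area A_ann = π/4 × (101² − 77.7²) = 3270 mm^2
For equal Q, v ∝ 1/A, so v_ret/v_ext = A_cap/A_ann.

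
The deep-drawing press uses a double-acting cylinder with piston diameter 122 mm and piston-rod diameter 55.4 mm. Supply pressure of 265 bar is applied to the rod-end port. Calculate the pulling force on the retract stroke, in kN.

F ≈ 246 kN

Rod-side annular area A_ann = π/4 × (122² − 55.4²) = 9279 mm^2
On retraction the pressure acts on the annular area (bore minus rod).
F = P × A_ann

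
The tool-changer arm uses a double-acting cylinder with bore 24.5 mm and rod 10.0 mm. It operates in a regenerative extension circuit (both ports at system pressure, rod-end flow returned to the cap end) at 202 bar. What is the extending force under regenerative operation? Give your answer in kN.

With equal pressure on both faces, forces on the annular region cancel; the net push is pressure × rod cross-section.
Rod cross-section A_rod = π/4 × (10.0 mm)² = 78.54 mm^2
F = P × A_rod

F ≈ 1.59 kN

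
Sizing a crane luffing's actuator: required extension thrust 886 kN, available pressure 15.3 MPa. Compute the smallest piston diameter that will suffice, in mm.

Extension force acts on the full piston face: F = P × (π/4)D².
D = √(4F / (πP)) = √(4 × 886 kN / (π × 15.3 MPa))

D ≈ 272 mm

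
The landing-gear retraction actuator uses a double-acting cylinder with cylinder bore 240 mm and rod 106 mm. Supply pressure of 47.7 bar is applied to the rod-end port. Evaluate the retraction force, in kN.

Rod-side annular area A_ann = π/4 × (240² − 106²) = 36410 mm^2
On retraction the pressure acts on the annular area (bore minus rod).
F = P × A_ann

F ≈ 174 kN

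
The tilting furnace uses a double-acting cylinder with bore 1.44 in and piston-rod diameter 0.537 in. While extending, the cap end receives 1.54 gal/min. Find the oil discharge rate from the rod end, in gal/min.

Cap-side area A_cap = π/4 × (1.44 in)² = 1.629 in^2
Rod-side annular area A_ann = π/4 × (1.44² − 0.537²) = 1.402 in^2
Piston speed v = Q_in/A_cap; rod-end outflow Q_out = v × A_ann = Q_in × A_ann/A_cap.

Q_out ≈ 1.33 gal/min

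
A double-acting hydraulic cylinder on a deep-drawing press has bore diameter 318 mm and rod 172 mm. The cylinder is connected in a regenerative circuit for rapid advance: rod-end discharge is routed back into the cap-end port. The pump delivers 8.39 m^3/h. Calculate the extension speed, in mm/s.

In regeneration the rod-end outflow joins the pump flow into the cap end, so the net volume the pump must supply per unit advance equals the rod cross-section area.
Rod cross-section A_rod = π/4 × (172 mm)² = 23240 mm^2
v = Q_pump / A_rod

v ≈ 100 mm/s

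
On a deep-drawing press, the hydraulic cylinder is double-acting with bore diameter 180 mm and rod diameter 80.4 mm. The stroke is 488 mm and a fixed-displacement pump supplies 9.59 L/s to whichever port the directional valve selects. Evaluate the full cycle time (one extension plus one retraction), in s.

t ≈ 2.33 s

Cap-side area A_cap = π/4 × (180 mm)² = 25450 mm^2
Rod-side annular area A_ann = π/4 × (180² − 80.4²) = 20370 mm^2
t_ext = A_cap·L/Q = 1.295 s
t_ret = A_ann·L/Q = 1.037 s
t_cycle = t_ext + t_ret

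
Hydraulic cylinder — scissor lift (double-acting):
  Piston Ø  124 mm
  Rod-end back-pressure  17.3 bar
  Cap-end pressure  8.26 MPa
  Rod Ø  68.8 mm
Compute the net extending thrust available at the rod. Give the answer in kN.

Cap-side area A_cap = π/4 × (124 mm)² = 12080 mm^2
Rod-side annular area A_ann = π/4 × (124² − 68.8²) = 8359 mm^2
Net thrust = P_cap·A_cap − P_rod·A_ann = 99.75 kN − 14.46 kN

F ≈ 85.3 kN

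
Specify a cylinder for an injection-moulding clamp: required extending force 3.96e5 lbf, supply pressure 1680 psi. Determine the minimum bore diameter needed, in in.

Extension force acts on the full piston face: F = P × (π/4)D².
D = √(4F / (πP)) = √(4 × 3.96e5 lbf / (π × 1680 psi))

D ≈ 17.3 in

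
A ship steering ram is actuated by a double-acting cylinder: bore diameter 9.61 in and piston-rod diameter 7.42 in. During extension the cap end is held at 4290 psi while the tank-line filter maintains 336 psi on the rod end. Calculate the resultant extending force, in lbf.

F ≈ 3.01e5 lbf

Cap-side area A_cap = π/4 × (9.61 in)² = 72.53 in^2
Rod-side annular area A_ann = π/4 × (9.61² − 7.42²) = 29.29 in^2
Net thrust = P_cap·A_cap − P_rod·A_ann = 3.112e5 lbf − 9842 lbf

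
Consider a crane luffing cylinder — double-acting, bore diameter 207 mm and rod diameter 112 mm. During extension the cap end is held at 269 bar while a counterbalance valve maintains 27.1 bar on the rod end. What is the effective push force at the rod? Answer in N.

F ≈ 8.41e5 N

Cap-side area A_cap = π/4 × (207 mm)² = 33650 mm^2
Rod-side annular area A_ann = π/4 × (207² − 112²) = 23800 mm^2
Net thrust = P_cap·A_cap − P_rod·A_ann = 9.053e5 N − 64500 N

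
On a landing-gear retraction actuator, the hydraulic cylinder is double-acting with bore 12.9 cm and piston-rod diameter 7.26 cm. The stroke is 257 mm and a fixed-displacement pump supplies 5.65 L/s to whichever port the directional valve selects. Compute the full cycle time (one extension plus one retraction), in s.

Cap-side area A_cap = π/4 × (12.9 cm)² = 130.7 cm^2
Rod-side annular area A_ann = π/4 × (12.9² − 7.26²) = 89.30 cm^2
t_ext = A_cap·L/Q = 0.5945 s
t_ret = A_ann·L/Q = 0.4062 s
t_cycle = t_ext + t_ret

t ≈ 1.00 s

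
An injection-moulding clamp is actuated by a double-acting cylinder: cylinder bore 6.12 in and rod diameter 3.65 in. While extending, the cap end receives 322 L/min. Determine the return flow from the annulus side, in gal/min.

Cap-side area A_cap = π/4 × (6.12 in)² = 29.42 in^2
Rod-side annular area A_ann = π/4 × (6.12² − 3.65²) = 18.95 in^2
Piston speed v = Q_in/A_cap; rod-end outflow Q_out = v × A_ann = Q_in × A_ann/A_cap.

Q_out ≈ 54.8 gal/min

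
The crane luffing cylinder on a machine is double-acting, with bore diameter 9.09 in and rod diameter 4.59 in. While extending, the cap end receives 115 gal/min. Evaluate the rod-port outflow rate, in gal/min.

Cap-side area A_cap = π/4 × (9.09 in)² = 64.90 in^2
Rod-side annular area A_ann = π/4 × (9.09² − 4.59²) = 48.35 in^2
Piston speed v = Q_in/A_cap; rod-end outflow Q_out = v × A_ann = Q_in × A_ann/A_cap.

Q_out ≈ 85.7 gal/min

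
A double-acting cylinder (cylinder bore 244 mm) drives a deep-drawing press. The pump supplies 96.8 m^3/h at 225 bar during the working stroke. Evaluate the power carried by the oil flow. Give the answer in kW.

W ≈ 605 kW

Hydraulic power = P × Q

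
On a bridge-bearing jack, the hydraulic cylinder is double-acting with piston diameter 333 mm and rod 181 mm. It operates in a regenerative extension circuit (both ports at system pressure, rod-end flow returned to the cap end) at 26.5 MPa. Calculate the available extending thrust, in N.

F ≈ 6.82e5 N

With equal pressure on both faces, forces on the annular region cancel; the net push is pressure × rod cross-section.
Rod cross-section A_rod = π/4 × (181 mm)² = 25730 mm^2
F = P × A_rod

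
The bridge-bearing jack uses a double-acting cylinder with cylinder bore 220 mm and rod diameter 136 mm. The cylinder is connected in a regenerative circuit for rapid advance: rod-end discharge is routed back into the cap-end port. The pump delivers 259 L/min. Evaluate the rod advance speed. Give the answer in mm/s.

In regeneration the rod-end outflow joins the pump flow into the cap end, so the net volume the pump must supply per unit advance equals the rod cross-section area.
Rod cross-section A_rod = π/4 × (136 mm)² = 14530 mm^2
v = Q_pump / A_rod

v ≈ 297 mm/s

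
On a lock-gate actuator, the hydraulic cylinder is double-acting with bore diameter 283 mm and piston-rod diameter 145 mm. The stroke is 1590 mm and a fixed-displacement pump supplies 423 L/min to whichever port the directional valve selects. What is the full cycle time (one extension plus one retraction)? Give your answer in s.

Cap-side area A_cap = π/4 × (283 mm)² = 62900 mm^2
Rod-side annular area A_ann = π/4 × (283² − 145²) = 46390 mm^2
t_ext = A_cap·L/Q = 14.19 s
t_ret = A_ann·L/Q = 10.46 s
t_cycle = t_ext + t_ret

t ≈ 24.6 s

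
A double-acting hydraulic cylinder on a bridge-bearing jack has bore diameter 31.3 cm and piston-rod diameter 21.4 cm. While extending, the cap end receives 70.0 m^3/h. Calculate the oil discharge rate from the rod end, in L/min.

Cap-side area A_cap = π/4 × (31.3 cm)² = 769.4 cm^2
Rod-side annular area A_ann = π/4 × (31.3² − 21.4²) = 409.8 cm^2
Piston speed v = Q_in/A_cap; rod-end outflow Q_out = v × A_ann = Q_in × A_ann/A_cap.

Q_out ≈ 621 L/min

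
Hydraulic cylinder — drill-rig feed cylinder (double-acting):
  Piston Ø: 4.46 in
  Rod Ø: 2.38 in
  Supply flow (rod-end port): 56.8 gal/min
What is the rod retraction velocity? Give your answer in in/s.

v ≈ 19.6 in/s

Rod-side annular area A_ann = π/4 × (4.46² − 2.38²) = 11.17 in^2
Flow into the rod-end port fills the annular volume.
v = Q / A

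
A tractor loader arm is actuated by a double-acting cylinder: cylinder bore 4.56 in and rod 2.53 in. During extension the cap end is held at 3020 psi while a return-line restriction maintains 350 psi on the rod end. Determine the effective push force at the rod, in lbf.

F ≈ 45400 lbf

Cap-side area A_cap = π/4 × (4.56 in)² = 16.33 in^2
Rod-side annular area A_ann = π/4 × (4.56² − 2.53²) = 11.30 in^2
Net thrust = P_cap·A_cap − P_rod·A_ann = 49320 lbf − 3956 lbf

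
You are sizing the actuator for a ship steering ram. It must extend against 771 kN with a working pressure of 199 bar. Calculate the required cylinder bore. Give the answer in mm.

D ≈ 222 mm

Extension force acts on the full piston face: F = P × (π/4)D².
D = √(4F / (πP)) = √(4 × 771 kN / (π × 199 bar))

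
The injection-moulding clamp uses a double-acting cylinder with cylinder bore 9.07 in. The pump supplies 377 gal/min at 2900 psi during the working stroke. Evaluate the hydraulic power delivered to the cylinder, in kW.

W ≈ 476 kW

Hydraulic power = P × Q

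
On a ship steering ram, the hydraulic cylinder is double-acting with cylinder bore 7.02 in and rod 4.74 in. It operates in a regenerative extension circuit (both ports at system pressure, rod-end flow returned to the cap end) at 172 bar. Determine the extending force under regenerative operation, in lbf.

F ≈ 44000 lbf

With equal pressure on both faces, forces on the annular region cancel; the net push is pressure × rod cross-section.
Rod cross-section A_rod = π/4 × (4.74 in)² = 17.65 in^2
F = P × A_rod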